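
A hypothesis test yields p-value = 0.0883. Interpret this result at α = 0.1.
Since p = 0.0883 < α = 0.1, reject H₀.
There is sufficient evidence to reject the null hypothesis; the result is statistically significant at the 0.1 level.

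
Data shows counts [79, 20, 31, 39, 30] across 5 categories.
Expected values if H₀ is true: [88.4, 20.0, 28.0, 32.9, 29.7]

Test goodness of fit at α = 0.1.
Chi-square goodness of fit test:
H₀: observed counts match expected distribution
H₁: observed counts differ from expected distribution
df = k - 1 = 4
χ² = Σ(O - E)²/E
   = (79 - 88.4)²/88.4 + (20 - 20.0)²/20.0 + (31 - 28.0)²/28.0 + (39 - 32.9)²/32.9 + (30 - 29.7)²/29.7
   = 1.000 + 0.000 + 0.321 + 1.131 + 0.003
   = 2.46
p-value = 0.6527

Since p-value > α = 0.1, we fail to reject H₀.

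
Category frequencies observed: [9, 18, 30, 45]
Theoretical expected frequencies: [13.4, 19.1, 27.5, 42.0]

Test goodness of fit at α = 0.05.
Chi-square goodness of fit test:
H₀: observed counts match expected distribution
H₁: observed counts differ from expected distribution
df = k - 1 = 3
χ² = Σ(O - E)²/E
   = (9 - 13.4)²/13.4 + (18 - 19.1)²/19.1 + (30 - 27.5)²/27.5 + (45 - 42.0)²/42.0
   = 1.445 + 0.063 + 0.227 + 0.214
   = 1.95
p-value = 0.5829

Since p-value > α = 0.05, we fail to reject H₀.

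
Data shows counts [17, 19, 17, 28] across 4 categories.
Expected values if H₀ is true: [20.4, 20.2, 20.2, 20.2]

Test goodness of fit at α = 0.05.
Chi-square goodness of fit test:
H₀: observed counts match expected distribution
H₁: observed counts differ from expected distribution
df = k - 1 = 3
χ² = Σ(O - E)²/E
   = (17 - 20.4)²/20.4 + (19 - 20.2)²/20.2 + (17 - 20.2)²/20.2 + (28 - 20.2)²/20.2
   = 0.567 + 0.071 + 0.507 + 3.012
   = 4.16
p-value = 0.2450

Since p-value > α = 0.05, we fail to reject H₀.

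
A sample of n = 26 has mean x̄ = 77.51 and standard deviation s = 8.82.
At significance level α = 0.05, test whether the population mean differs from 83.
One-sample t-test:
H₀: μ = 83
H₁: μ ≠ 83
df = n - 1 = 25
t = (x̄ - μ₀) / (s/√n) = (77.51 - 83) / (8.82/√26) = -3.174
p-value = 0.0040

Since p-value < α = 0.05, we reject H₀.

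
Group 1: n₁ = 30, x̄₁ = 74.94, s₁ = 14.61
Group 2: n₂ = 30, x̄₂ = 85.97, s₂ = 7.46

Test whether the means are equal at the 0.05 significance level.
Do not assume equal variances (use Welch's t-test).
Welch's two-sample t-test:
H₀: μ₁ = μ₂
H₁: μ₁ ≠ μ₂
s₁²/n₁ = 14.61²/30 = 7.1151,  s₂²/n₂ = 7.46²/30 = 1.8551
SE = √(s₁²/n₁ + s₂²/n₂) = √(7.1151 + 1.8551) = 2.9950
df (Welch-Satterthwaite) = (s₁²/n₁ + s₂²/n₂)² / [(s₁²/n₁)²/(n₁-1) + (s₂²/n₂)²/(n₂-1)] ≈ 43.16
t = (x̄₁ - x̄₂) / SE = (74.94 - 85.97) / 2.9950 = -11.03 / 2.9950 = -3.683
p-value = 0.0006

Since p-value < α = 0.05, we reject H₀.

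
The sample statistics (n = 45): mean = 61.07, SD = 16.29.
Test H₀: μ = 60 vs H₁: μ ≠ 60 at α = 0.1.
One-sample t-test:
H₀: μ = 60
H₁: μ ≠ 60
df = n - 1 = 44
t = (x̄ - μ₀) / (s/√n) = (61.07 - 60) / (16.29/√45) = 0.441
p-value = 0.6616

Since p-value > α = 0.1, we fail to reject H₀.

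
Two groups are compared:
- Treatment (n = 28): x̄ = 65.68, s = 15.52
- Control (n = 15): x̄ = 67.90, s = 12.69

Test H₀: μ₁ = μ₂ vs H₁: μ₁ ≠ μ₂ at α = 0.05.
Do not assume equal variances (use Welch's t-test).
Welch's two-sample t-test:
H₀: μ₁ = μ₂
H₁: μ₁ ≠ μ₂
s₁²/n₁ = 15.52²/28 = 8.6025,  s₂²/n₂ = 12.69²/15 = 10.7357
SE = √(s₁²/n₁ + s₂²/n₂) = √(8.6025 + 10.7357) = 4.3975
df (Welch-Satterthwaite) = (s₁²/n₁ + s₂²/n₂)² / [(s₁²/n₁)²/(n₁-1) + (s₂²/n₂)²/(n₂-1)] ≈ 34.08
t = (x̄₁ - x̄₂) / SE = (65.68 - 67.90) / 4.3975 = -2.22 / 4.3975 = -0.505
p-value = 0.6169

Since p-value > α = 0.05, we fail to reject H₀.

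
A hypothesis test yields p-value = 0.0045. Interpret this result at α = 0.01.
Since p = 0.0045 < α = 0.01, reject H₀.
There is sufficient evidence to reject the null hypothesis; the result is statistically significant at the 0.01 level.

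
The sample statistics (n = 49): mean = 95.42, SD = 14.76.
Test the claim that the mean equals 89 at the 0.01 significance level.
One-sample t-test:
H₀: μ = 89
H₁: μ ≠ 89
df = n - 1 = 48
t = (x̄ - μ₀) / (s/√n) = (95.42 - 89) / (14.76/√49) = 3.045
p-value = 0.0038

Since p-value < α = 0.01, we reject H₀.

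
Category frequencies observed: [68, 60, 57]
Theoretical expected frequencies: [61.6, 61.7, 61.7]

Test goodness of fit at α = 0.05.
Chi-square goodness of fit test:
H₀: observed counts match expected distribution
H₁: observed counts differ from expected distribution
df = k - 1 = 2
χ² = Σ(O - E)²/E
   = (68 - 61.6)²/61.6 + (60 - 61.7)²/61.7 + (57 - 61.7)²/61.7
   = 0.665 + 0.047 + 0.358
   = 1.07
p-value = 0.5857

Since p-value > α = 0.05, we fail to reject H₀.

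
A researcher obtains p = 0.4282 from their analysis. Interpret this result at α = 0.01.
Since p = 0.4282 > α = 0.01, fail to reject H₀.
There is insufficient evidence to reject the null hypothesis; the result is not statistically significant at the 0.01 level.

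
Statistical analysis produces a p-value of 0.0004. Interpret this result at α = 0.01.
Since p = 0.0004 < α = 0.01, reject H₀.
There is sufficient evidence to reject the null hypothesis; the result is statistically significant at the 0.01 level.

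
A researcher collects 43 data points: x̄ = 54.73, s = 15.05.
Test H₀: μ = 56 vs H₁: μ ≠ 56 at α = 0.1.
One-sample t-test:
H₀: μ = 56
H₁: μ ≠ 56
df = n - 1 = 42
t = (x̄ - μ₀) / (s/√n) = (54.73 - 56) / (15.05/√43) = -0.553
p-value = 0.5830

Since p-value > α = 0.1, we fail to reject H₀.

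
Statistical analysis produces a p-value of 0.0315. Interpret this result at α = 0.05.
Since p = 0.0315 < α = 0.05, reject H₀.
There is sufficient evidence to reject the null hypothesis; the result is statistically significant at the 0.05 level.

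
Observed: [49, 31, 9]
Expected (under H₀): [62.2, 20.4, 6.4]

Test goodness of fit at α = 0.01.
Chi-square goodness of fit test:
H₀: observed counts match expected distribution
H₁: observed counts differ from expected distribution
df = k - 1 = 2
χ² = Σ(O - E)²/E
   = (49 - 62.2)²/62.2 + (31 - 20.4)²/20.4 + (9 - 6.4)²/6.4
   = 2.801 + 5.508 + 1.056
   = 9.37
p-value = 0.0093

Since p-value < α = 0.01, we reject H₀.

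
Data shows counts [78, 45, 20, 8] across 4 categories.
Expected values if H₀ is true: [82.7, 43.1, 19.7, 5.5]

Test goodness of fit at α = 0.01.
Chi-square goodness of fit test:
H₀: observed counts match expected distribution
H₁: observed counts differ from expected distribution
df = k - 1 = 3
χ² = Σ(O - E)²/E
   = (78 - 82.7)²/82.7 + (45 - 43.1)²/43.1 + (20 - 19.7)²/19.7 + (8 - 5.5)²/5.5
   = 0.267 + 0.084 + 0.005 + 1.136
   = 1.49
p-value = 0.6842

Since p-value > α = 0.01, we fail to reject H₀.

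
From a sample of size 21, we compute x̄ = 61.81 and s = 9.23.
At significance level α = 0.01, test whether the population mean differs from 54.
One-sample t-test:
H₀: μ = 54
H₁: μ ≠ 54
df = n - 1 = 20
t = (x̄ - μ₀) / (s/√n) = (61.81 - 54) / (9.23/√21) = 3.878
p-value = 0.0009

Since p-value < α = 0.01, we reject H₀.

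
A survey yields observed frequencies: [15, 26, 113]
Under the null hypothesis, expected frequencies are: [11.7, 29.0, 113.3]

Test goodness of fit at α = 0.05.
Chi-square goodness of fit test:
H₀: observed counts match expected distribution
H₁: observed counts differ from expected distribution
df = k - 1 = 2
χ² = Σ(O - E)²/E
   = (15 - 11.7)²/11.7 + (26 - 29.0)²/29.0 + (113 - 113.3)²/113.3
   = 0.931 + 0.310 + 0.001
   = 1.24
p-value = 0.5374

Since p-value > α = 0.05, we fail to reject H₀.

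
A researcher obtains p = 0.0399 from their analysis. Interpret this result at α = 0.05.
Since p = 0.0399 < α = 0.05, reject H₀.
There is sufficient evidence to reject the null hypothesis; the result is statistically significant at the 0.05 level.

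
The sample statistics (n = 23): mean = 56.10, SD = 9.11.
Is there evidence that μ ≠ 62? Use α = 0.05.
One-sample t-test:
H₀: μ = 62
H₁: μ ≠ 62
df = n - 1 = 22
t = (x̄ - μ₀) / (s/√n) = (56.10 - 62) / (9.11/√23) = -3.106
p-value = 0.0052

Since p-value < α = 0.05, we reject H₀.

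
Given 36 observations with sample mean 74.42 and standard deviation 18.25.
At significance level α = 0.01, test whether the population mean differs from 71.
One-sample t-test:
H₀: μ = 71
H₁: μ ≠ 71
df = n - 1 = 35
t = (x̄ - μ₀) / (s/√n) = (74.42 - 71) / (18.25/√36) = 1.124
p-value = 0.2685

Since p-value > α = 0.01, we fail to reject H₀.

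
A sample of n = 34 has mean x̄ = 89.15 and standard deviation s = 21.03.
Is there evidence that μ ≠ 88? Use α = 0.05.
One-sample t-test:
H₀: μ = 88
H₁: μ ≠ 88
df = n - 1 = 33
t = (x̄ - μ₀) / (s/√n) = (89.15 - 88) / (21.03/√34) = 0.319
p-value = 0.7518

Since p-value > α = 0.05, we fail to reject H₀.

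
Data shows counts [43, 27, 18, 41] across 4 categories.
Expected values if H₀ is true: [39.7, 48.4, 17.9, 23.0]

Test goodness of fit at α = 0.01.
Chi-square goodness of fit test:
H₀: observed counts match expected distribution
H₁: observed counts differ from expected distribution
df = k - 1 = 3
χ² = Σ(O - E)²/E
   = (43 - 39.7)²/39.7 + (27 - 48.4)²/48.4 + (18 - 17.9)²/17.9 + (41 - 23.0)²/23.0
   = 0.274 + 9.462 + 0.001 + 14.087
   = 23.82
p-value < 0.0001

Since p-value < α = 0.01, we reject H₀.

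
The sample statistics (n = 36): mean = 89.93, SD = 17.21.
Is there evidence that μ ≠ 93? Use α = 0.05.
One-sample t-test:
H₀: μ = 93
H₁: μ ≠ 93
df = n - 1 = 35
t = (x̄ - μ₀) / (s/√n) = (89.93 - 93) / (17.21/√36) = -1.070
p-value = 0.2918

Since p-value > α = 0.05, we fail to reject H₀.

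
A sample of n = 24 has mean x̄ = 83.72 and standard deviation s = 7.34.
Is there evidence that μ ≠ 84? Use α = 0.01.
One-sample t-test:
H₀: μ = 84
H₁: μ ≠ 84
df = n - 1 = 23
t = (x̄ - μ₀) / (s/√n) = (83.72 - 84) / (7.34/√24) = -0.187
p-value = 0.8534

Since p-value > α = 0.01, we fail to reject H₀.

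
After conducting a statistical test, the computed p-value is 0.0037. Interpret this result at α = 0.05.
Since p = 0.0037 < α = 0.05, reject H₀.
There is sufficient evidence to reject the null hypothesis; the result is statistically significant at the 0.05 level.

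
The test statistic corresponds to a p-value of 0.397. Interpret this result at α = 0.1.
Since p = 0.397 > α = 0.1, fail to reject H₀.
There is insufficient evidence to reject the null hypothesis; the result is not statistically significant at the 0.1 level.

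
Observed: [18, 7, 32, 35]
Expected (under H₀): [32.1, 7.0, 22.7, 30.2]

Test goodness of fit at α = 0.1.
Chi-square goodness of fit test:
H₀: observed counts match expected distribution
H₁: observed counts differ from expected distribution
df = k - 1 = 3
χ² = Σ(O - E)²/E
   = (18 - 32.1)²/32.1 + (7 - 7.0)²/7.0 + (32 - 22.7)²/22.7 + (35 - 30.2)²/30.2
   = 6.193 + 0.000 + 3.810 + 0.763
   = 10.77
p-value = 0.0131

Since p-value < α = 0.1, we reject H₀.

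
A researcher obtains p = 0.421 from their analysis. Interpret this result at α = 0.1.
Since p = 0.421 > α = 0.1, fail to reject H₀.
There is insufficient evidence to reject the null hypothesis; the result is not statistically significant at the 0.1 level.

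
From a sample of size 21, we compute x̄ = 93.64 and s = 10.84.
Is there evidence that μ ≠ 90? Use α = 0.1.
One-sample t-test:
H₀: μ = 90
H₁: μ ≠ 90
df = n - 1 = 20
t = (x̄ - μ₀) / (s/√n) = (93.64 - 90) / (10.84/√21) = 1.539
p-value = 0.1395

Since p-value > α = 0.1, we fail to reject H₀.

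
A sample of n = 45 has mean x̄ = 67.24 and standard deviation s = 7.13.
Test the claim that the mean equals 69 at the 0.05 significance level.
One-sample t-test:
H₀: μ = 69
H₁: μ ≠ 69
df = n - 1 = 44
t = (x̄ - μ₀) / (s/√n) = (67.24 - 69) / (7.13/√45) = -1.656
p-value = 0.1049

Since p-value > α = 0.05, we fail to reject H₀.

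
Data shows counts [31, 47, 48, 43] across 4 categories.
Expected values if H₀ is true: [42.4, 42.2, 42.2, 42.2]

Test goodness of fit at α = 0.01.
Chi-square goodness of fit test:
H₀: observed counts match expected distribution
H₁: observed counts differ from expected distribution
df = k - 1 = 3
χ² = Σ(O - E)²/E
   = (31 - 42.4)²/42.4 + (47 - 42.2)²/42.2 + (48 - 42.2)²/42.2 + (43 - 42.2)²/42.2
   = 3.065 + 0.546 + 0.797 + 0.015
   = 4.42
p-value = 0.2192

Since p-value > α = 0.01, we fail to reject H₀.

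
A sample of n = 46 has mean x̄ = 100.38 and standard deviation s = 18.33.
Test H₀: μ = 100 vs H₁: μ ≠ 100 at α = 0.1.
One-sample t-test:
H₀: μ = 100
H₁: μ ≠ 100
df = n - 1 = 45
t = (x̄ - μ₀) / (s/√n) = (100.38 - 100) / (18.33/√46) = 0.141
p-value = 0.8888

Since p-value > α = 0.1, we fail to reject H₀.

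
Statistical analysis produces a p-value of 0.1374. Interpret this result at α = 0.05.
Since p = 0.1374 > α = 0.05, fail to reject H₀.
There is insufficient evidence to reject the null hypothesis; the result is not statistically significant at the 0.05 level.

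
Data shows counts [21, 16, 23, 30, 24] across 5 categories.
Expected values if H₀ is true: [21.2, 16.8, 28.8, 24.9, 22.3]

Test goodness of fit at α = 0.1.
Chi-square goodness of fit test:
H₀: observed counts match expected distribution
H₁: observed counts differ from expected distribution
df = k - 1 = 4
χ² = Σ(O - E)²/E
   = (21 - 21.2)²/21.2 + (16 - 16.8)²/16.8 + (23 - 28.8)²/28.8 + (30 - 24.9)²/24.9 + (24 - 22.3)²/22.3
   = 0.002 + 0.038 + 1.168 + 1.045 + 0.130
   = 2.38
p-value = 0.6658

Since p-value > α = 0.1, we fail to reject H₀.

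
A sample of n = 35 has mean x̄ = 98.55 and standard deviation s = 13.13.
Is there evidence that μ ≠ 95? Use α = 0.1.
One-sample t-test:
H₀: μ = 95
H₁: μ ≠ 95
df = n - 1 = 34
t = (x̄ - μ₀) / (s/√n) = (98.55 - 95) / (13.13/√35) = 1.600
p-value = 0.1190

Since p-value > α = 0.1, we fail to reject H₀.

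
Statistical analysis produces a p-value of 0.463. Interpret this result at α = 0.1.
Since p = 0.463 > α = 0.1, fail to reject H₀.
There is insufficient evidence to reject the null hypothesis; the result is not statistically significant at the 0.1 level.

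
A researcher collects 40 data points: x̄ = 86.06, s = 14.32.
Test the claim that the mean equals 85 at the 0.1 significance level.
One-sample t-test:
H₀: μ = 85
H₁: μ ≠ 85
df = n - 1 = 39
t = (x̄ - μ₀) / (s/√n) = (86.06 - 85) / (14.32/√40) = 0.468
p-value = 0.6423

Since p-value > α = 0.1, we fail to reject H₀.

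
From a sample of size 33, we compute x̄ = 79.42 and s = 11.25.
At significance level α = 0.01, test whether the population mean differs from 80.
One-sample t-test:
H₀: μ = 80
H₁: μ ≠ 80
df = n - 1 = 32
t = (x̄ - μ₀) / (s/√n) = (79.42 - 80) / (11.25/√33) = -0.296
p-value = 0.7690

Since p-value > α = 0.01, we fail to reject H₀.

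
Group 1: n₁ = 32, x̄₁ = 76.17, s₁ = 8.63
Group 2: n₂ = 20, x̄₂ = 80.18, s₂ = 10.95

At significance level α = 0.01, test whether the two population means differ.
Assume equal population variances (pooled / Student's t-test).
Student's two-sample t-test (equal variances):
H₀: μ₁ = μ₂
H₁: μ₁ ≠ μ₂
df = n₁ + n₂ - 2 = 50
Pooled variance s_p² = [(n₁-1)s₁² + (n₂-1)s₂²] / (n₁ + n₂ - 2) = [(31)(8.63²) + (19)(10.95²)] / 50 = 91.7386
SE = √(s_p²(1/n₁ + 1/n₂)) = √(91.7386 × (1/32 + 1/20)) = 2.7302
t = (x̄₁ - x̄₂) / SE = (76.17 - 80.18) / 2.7302 = -4.01 / 2.7302 = -1.469
p-value = 0.1482

Since p-value > α = 0.01, we fail to reject H₀.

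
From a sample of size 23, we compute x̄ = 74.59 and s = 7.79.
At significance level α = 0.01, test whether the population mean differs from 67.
One-sample t-test:
H₀: μ = 67
H₁: μ ≠ 67
df = n - 1 = 22
t = (x̄ - μ₀) / (s/√n) = (74.59 - 67) / (7.79/√23) = 4.673
p-value = 0.0001

Since p-value < α = 0.01, we reject H₀.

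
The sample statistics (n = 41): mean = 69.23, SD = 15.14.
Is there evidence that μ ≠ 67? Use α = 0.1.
One-sample t-test:
H₀: μ = 67
H₁: μ ≠ 67
df = n - 1 = 40
t = (x̄ - μ₀) / (s/√n) = (69.23 - 67) / (15.14/√41) = 0.943
p-value = 0.3513

Since p-value > α = 0.1, we fail to reject H₀.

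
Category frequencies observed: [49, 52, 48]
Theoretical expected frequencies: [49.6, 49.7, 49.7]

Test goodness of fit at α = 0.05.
Chi-square goodness of fit test:
H₀: observed counts match expected distribution
H₁: observed counts differ from expected distribution
df = k - 1 = 2
χ² = Σ(O - E)²/E
   = (49 - 49.6)²/49.6 + (52 - 49.7)²/49.7 + (48 - 49.7)²/49.7
   = 0.007 + 0.106 + 0.058
   = 0.17
p-value = 0.9177

Since p-value > α = 0.05, we fail to reject H₀.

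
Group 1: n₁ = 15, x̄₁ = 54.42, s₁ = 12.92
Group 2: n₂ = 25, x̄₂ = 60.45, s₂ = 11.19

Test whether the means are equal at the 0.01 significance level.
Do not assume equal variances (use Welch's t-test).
Welch's two-sample t-test:
H₀: μ₁ = μ₂
H₁: μ₁ ≠ μ₂
s₁²/n₁ = 12.92²/15 = 11.1284,  s₂²/n₂ = 11.19²/25 = 5.0086
SE = √(s₁²/n₁ + s₂²/n₂) = √(11.1284 + 5.0086) = 4.0171
df (Welch-Satterthwaite) = (s₁²/n₁ + s₂²/n₂)² / [(s₁²/n₁)²/(n₁-1) + (s₂²/n₂)²/(n₂-1)] ≈ 26.33
t = (x̄₁ - x̄₂) / SE = (54.42 - 60.45) / 4.0171 = -6.03 / 4.0171 = -1.501
p-value = 0.1452

Since p-value > α = 0.01, we fail to reject H₀.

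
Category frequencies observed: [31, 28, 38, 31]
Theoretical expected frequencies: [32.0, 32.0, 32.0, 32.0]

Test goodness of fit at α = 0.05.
Chi-square goodness of fit test:
H₀: observed counts match expected distribution
H₁: observed counts differ from expected distribution
df = k - 1 = 3
χ² = Σ(O - E)²/E
   = (31 - 32.0)²/32.0 + (28 - 32.0)²/32.0 + (38 - 32.0)²/32.0 + (31 - 32.0)²/32.0
   = 0.031 + 0.500 + 1.125 + 0.031
   = 1.69
p-value = 0.6397

Since p-value > α = 0.05, we fail to reject H₀.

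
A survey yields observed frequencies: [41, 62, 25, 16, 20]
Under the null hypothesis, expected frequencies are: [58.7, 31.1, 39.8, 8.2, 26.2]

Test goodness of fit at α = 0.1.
Chi-square goodness of fit test:
H₀: observed counts match expected distribution
H₁: observed counts differ from expected distribution
df = k - 1 = 4
χ² = Σ(O - E)²/E
   = (41 - 58.7)²/58.7 + (62 - 31.1)²/31.1 + (25 - 39.8)²/39.8 + (16 - 8.2)²/8.2 + (20 - 26.2)²/26.2
   = 5.337 + 30.701 + 5.504 + 7.420 + 1.467
   = 50.43
p-value < 0.0001

Since p-value < α = 0.1, we reject H₀.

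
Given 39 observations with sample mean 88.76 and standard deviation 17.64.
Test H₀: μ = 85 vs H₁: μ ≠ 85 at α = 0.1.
One-sample t-test:
H₀: μ = 85
H₁: μ ≠ 85
df = n - 1 = 38
t = (x̄ - μ₀) / (s/√n) = (88.76 - 85) / (17.64/√39) = 1.331
p-value = 0.1911

Since p-value > α = 0.1, we fail to reject H₀.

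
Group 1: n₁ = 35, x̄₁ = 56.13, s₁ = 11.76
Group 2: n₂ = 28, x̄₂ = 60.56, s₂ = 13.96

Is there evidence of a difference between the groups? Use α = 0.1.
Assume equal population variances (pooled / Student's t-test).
Student's two-sample t-test (equal variances):
H₀: μ₁ = μ₂
H₁: μ₁ ≠ μ₂
df = n₁ + n₂ - 2 = 61
Pooled variance s_p² = [(n₁-1)s₁² + (n₂-1)s₂²] / (n₁ + n₂ - 2) = [(34)(11.76²) + (27)(13.96²)] / 61 = 163.3430
SE = √(s_p²(1/n₁ + 1/n₂)) = √(163.3430 × (1/35 + 1/28)) = 3.2405
t = (x̄₁ - x̄₂) / SE = (56.13 - 60.56) / 3.2405 = -4.43 / 3.2405 = -1.367
p-value = 0.1766

Since p-value > α = 0.1, we fail to reject H₀.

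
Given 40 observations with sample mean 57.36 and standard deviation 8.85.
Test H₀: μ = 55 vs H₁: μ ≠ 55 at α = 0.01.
One-sample t-test:
H₀: μ = 55
H₁: μ ≠ 55
df = n - 1 = 39
t = (x̄ - μ₀) / (s/√n) = (57.36 - 55) / (8.85/√40) = 1.687
p-value = 0.0997

Since p-value > α = 0.01, we fail to reject H₀.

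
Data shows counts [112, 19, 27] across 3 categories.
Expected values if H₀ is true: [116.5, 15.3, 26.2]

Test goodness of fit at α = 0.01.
Chi-square goodness of fit test:
H₀: observed counts match expected distribution
H₁: observed counts differ from expected distribution
df = k - 1 = 2
χ² = Σ(O - E)²/E
   = (112 - 116.5)²/116.5 + (19 - 15.3)²/15.3 + (27 - 26.2)²/26.2
   = 0.174 + 0.895 + 0.024
   = 1.09
p-value = 0.5790

Since p-value > α = 0.01, we fail to reject H₀.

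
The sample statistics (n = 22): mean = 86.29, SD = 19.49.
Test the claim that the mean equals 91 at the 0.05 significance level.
One-sample t-test:
H₀: μ = 91
H₁: μ ≠ 91
df = n - 1 = 21
t = (x̄ - μ₀) / (s/√n) = (86.29 - 91) / (19.49/√22) = -1.133
p-value = 0.2698

Since p-value > α = 0.05, we fail to reject H₀.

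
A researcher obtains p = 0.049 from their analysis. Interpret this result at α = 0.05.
Since p = 0.049 < α = 0.05, reject H₀.
There is sufficient evidence to reject the null hypothesis; the result is statistically significant at the 0.05 level.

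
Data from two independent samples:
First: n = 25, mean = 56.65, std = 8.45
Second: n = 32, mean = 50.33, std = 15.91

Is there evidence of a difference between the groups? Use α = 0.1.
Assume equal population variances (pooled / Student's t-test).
Student's two-sample t-test (equal variances):
H₀: μ₁ = μ₂
H₁: μ₁ ≠ μ₂
df = n₁ + n₂ - 2 = 55
Pooled variance s_p² = [(n₁-1)s₁² + (n₂-1)s₂²] / (n₁ + n₂ - 2) = [(24)(8.45²) + (31)(15.91²)] / 55 = 173.8297
SE = √(s_p²(1/n₁ + 1/n₂)) = √(173.8297 × (1/25 + 1/32)) = 3.5193
t = (x̄₁ - x̄₂) / SE = (56.65 - 50.33) / 3.5193 = 6.32 / 3.5193 = 1.796
p-value = 0.0780

Since p-value < α = 0.1, we reject H₀.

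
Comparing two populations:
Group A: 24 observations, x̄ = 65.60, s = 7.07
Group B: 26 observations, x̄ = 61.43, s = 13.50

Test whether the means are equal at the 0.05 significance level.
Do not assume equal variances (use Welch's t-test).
Welch's two-sample t-test:
H₀: μ₁ = μ₂
H₁: μ₁ ≠ μ₂
s₁²/n₁ = 7.07²/24 = 2.0827,  s₂²/n₂ = 13.50²/26 = 7.0096
SE = √(s₁²/n₁ + s₂²/n₂) = √(2.0827 + 7.0096) = 3.0153
df (Welch-Satterthwaite) = (s₁²/n₁ + s₂²/n₂)² / [(s₁²/n₁)²/(n₁-1) + (s₂²/n₂)²/(n₂-1)] ≈ 38.38
t = (x̄₁ - x̄₂) / SE = (65.60 - 61.43) / 3.0153 = 4.17 / 3.0153 = 1.383
p-value = 0.1747

Since p-value > α = 0.05, we fail to reject H₀.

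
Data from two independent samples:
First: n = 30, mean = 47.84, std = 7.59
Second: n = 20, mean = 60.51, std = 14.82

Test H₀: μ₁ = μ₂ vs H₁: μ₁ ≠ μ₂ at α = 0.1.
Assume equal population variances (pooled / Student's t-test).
Student's two-sample t-test (equal variances):
H₀: μ₁ = μ₂
H₁: μ₁ ≠ μ₂
df = n₁ + n₂ - 2 = 48
Pooled variance s_p² = [(n₁-1)s₁² + (n₂-1)s₂²] / (n₁ + n₂ - 2) = [(29)(7.59²) + (19)(14.82²)] / 48 = 121.7427
SE = √(s_p²(1/n₁ + 1/n₂)) = √(121.7427 × (1/30 + 1/20)) = 3.1852
t = (x̄₁ - x̄₂) / SE = (47.84 - 60.51) / 3.1852 = -12.67 / 3.1852 = -3.978
p-value = 0.0002

Since p-value < α = 0.1, we reject H₀.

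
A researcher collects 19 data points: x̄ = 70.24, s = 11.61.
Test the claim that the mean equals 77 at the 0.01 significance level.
One-sample t-test:
H₀: μ = 77
H₁: μ ≠ 77
df = n - 1 = 18
t = (x̄ - μ₀) / (s/√n) = (70.24 - 77) / (11.61/√19) = -2.538
p-value = 0.0206

Since p-value > α = 0.01, we fail to reject H₀.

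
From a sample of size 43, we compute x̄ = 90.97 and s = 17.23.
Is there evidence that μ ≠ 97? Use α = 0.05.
One-sample t-test:
H₀: μ = 97
H₁: μ ≠ 97
df = n - 1 = 42
t = (x̄ - μ₀) / (s/√n) = (90.97 - 97) / (17.23/√43) = -2.295
p-value = 0.0268

Since p-value < α = 0.05, we reject H₀.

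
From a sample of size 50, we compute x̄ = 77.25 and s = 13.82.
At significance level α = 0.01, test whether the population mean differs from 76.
One-sample t-test:
H₀: μ = 76
H₁: μ ≠ 76
df = n - 1 = 49
t = (x̄ - μ₀) / (s/√n) = (77.25 - 76) / (13.82/√50) = 0.640
p-value = 0.5254

Since p-value > α = 0.01, we fail to reject H₀.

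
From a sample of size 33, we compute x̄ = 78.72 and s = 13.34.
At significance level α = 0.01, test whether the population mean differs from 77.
One-sample t-test:
H₀: μ = 77
H₁: μ ≠ 77
df = n - 1 = 32
t = (x̄ - μ₀) / (s/√n) = (78.72 - 77) / (13.34/√33) = 0.741
p-value = 0.4643

Since p-value > α = 0.01, we fail to reject H₀.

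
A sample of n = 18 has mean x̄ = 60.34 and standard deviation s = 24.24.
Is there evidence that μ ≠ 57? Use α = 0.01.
One-sample t-test:
H₀: μ = 57
H₁: μ ≠ 57
df = n - 1 = 17
t = (x̄ - μ₀) / (s/√n) = (60.34 - 57) / (24.24/√18) = 0.585
p-value = 0.5665

Since p-value > α = 0.01, we fail to reject H₀.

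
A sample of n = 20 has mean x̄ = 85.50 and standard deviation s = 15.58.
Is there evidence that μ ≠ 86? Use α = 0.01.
One-sample t-test:
H₀: μ = 86
H₁: μ ≠ 86
df = n - 1 = 19
t = (x̄ - μ₀) / (s/√n) = (85.50 - 86) / (15.58/√20) = -0.144
p-value = 0.8874

Since p-value > α = 0.01, we fail to reject H₀.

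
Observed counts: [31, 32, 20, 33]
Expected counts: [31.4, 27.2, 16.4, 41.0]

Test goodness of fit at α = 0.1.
Chi-square goodness of fit test:
H₀: observed counts match expected distribution
H₁: observed counts differ from expected distribution
df = k - 1 = 3
χ² = Σ(O - E)²/E
   = (31 - 31.4)²/31.4 + (32 - 27.2)²/27.2 + (20 - 16.4)²/16.4 + (33 - 41.0)²/41.0
   = 0.005 + 0.847 + 0.790 + 1.561
   = 3.20
p-value = 0.3613

Since p-value > α = 0.1, we fail to reject H₀.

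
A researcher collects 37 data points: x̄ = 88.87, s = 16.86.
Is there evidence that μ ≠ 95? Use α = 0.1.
One-sample t-test:
H₀: μ = 95
H₁: μ ≠ 95
df = n - 1 = 36
t = (x̄ - μ₀) / (s/√n) = (88.87 - 95) / (16.86/√37) = -2.212
p-value = 0.0334

Since p-value < α = 0.1, we reject H₀.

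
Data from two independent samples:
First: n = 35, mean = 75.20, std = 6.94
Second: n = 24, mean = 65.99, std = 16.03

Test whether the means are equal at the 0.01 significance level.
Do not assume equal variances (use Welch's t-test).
Welch's two-sample t-test:
H₀: μ₁ = μ₂
H₁: μ₁ ≠ μ₂
s₁²/n₁ = 6.94²/35 = 1.3761,  s₂²/n₂ = 16.03²/24 = 10.7067
SE = √(s₁²/n₁ + s₂²/n₂) = √(1.3761 + 10.7067) = 3.4760
df (Welch-Satterthwaite) = (s₁²/n₁ + s₂²/n₂)² / [(s₁²/n₁)²/(n₁-1) + (s₂²/n₂)²/(n₂-1)] ≈ 28.97
t = (x̄₁ - x̄₂) / SE = (75.20 - 65.99) / 3.4760 = 9.21 / 3.4760 = 2.650
p-value = 0.0129

Since p-value > α = 0.01, we fail to reject H₀.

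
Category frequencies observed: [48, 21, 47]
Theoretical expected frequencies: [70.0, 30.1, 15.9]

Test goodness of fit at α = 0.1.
Chi-square goodness of fit test:
H₀: observed counts match expected distribution
H₁: observed counts differ from expected distribution
df = k - 1 = 2
χ² = Σ(O - E)²/E
   = (48 - 70.0)²/70.0 + (21 - 30.1)²/30.1 + (47 - 15.9)²/15.9
   = 6.914 + 2.751 + 60.831
   = 70.50
p-value < 0.0001

Since p-value < α = 0.1, we reject H₀.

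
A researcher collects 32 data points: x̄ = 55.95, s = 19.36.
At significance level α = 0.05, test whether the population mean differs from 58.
One-sample t-test:
H₀: μ = 58
H₁: μ ≠ 58
df = n - 1 = 31
t = (x̄ - μ₀) / (s/√n) = (55.95 - 58) / (19.36/√32) = -0.599
p-value = 0.5535

Since p-value > α = 0.05, we fail to reject H₀.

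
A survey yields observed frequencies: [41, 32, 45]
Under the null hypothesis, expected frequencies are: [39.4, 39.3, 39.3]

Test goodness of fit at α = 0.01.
Chi-square goodness of fit test:
H₀: observed counts match expected distribution
H₁: observed counts differ from expected distribution
df = k - 1 = 2
χ² = Σ(O - E)²/E
   = (41 - 39.4)²/39.4 + (32 - 39.3)²/39.3 + (45 - 39.3)²/39.3
   = 0.065 + 1.356 + 0.827
   = 2.25
p-value = 0.3250

Since p-value > α = 0.01, we fail to reject H₀.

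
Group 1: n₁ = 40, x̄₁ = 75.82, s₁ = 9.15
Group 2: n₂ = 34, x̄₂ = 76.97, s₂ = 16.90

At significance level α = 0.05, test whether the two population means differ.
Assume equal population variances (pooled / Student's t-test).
Student's two-sample t-test (equal variances):
H₀: μ₁ = μ₂
H₁: μ₁ ≠ μ₂
df = n₁ + n₂ - 2 = 72
Pooled variance s_p² = [(n₁-1)s₁² + (n₂-1)s₂²] / (n₁ + n₂ - 2) = [(39)(9.15²) + (33)(16.90²)] / 72 = 176.2543
SE = √(s_p²(1/n₁ + 1/n₂)) = √(176.2543 × (1/40 + 1/34)) = 3.0968
t = (x̄₁ - x̄₂) / SE = (75.82 - 76.97) / 3.0968 = -1.15 / 3.0968 = -0.371
p-value = 0.7115

Since p-value > α = 0.05, we fail to reject H₀.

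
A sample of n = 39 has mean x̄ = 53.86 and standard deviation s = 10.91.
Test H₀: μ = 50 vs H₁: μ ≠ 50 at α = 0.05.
One-sample t-test:
H₀: μ = 50
H₁: μ ≠ 50
df = n - 1 = 38
t = (x̄ - μ₀) / (s/√n) = (53.86 - 50) / (10.91/√39) = 2.210
p-value = 0.0332

Since p-value < α = 0.05, we reject H₀.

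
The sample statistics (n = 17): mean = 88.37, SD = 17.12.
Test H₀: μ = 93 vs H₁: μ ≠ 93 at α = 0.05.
One-sample t-test:
H₀: μ = 93
H₁: μ ≠ 93
df = n - 1 = 16
t = (x̄ - μ₀) / (s/√n) = (88.37 - 93) / (17.12/√17) = -1.115
p-value = 0.2813

Since p-value > α = 0.05, we fail to reject H₀.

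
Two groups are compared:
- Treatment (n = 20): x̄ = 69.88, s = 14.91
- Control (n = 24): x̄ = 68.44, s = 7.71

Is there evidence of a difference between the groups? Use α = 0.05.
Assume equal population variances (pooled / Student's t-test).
Student's two-sample t-test (equal variances):
H₀: μ₁ = μ₂
H₁: μ₁ ≠ μ₂
df = n₁ + n₂ - 2 = 42
Pooled variance s_p² = [(n₁-1)s₁² + (n₂-1)s₂²] / (n₁ + n₂ - 2) = [(19)(14.91²) + (23)(7.71²)] / 42 = 133.1207
SE = √(s_p²(1/n₁ + 1/n₂)) = √(133.1207 × (1/20 + 1/24)) = 3.4932
t = (x̄₁ - x̄₂) / SE = (69.88 - 68.44) / 3.4932 = 1.44 / 3.4932 = 0.412
p-value = 0.6823

Since p-value > α = 0.05, we fail to reject H₀.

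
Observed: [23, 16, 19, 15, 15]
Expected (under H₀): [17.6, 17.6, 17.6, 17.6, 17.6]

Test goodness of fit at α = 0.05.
Chi-square goodness of fit test:
H₀: observed counts match expected distribution
H₁: observed counts differ from expected distribution
df = k - 1 = 4
χ² = Σ(O - E)²/E
   = (23 - 17.6)²/17.6 + (16 - 17.6)²/17.6 + (19 - 17.6)²/17.6 + (15 - 17.6)²/17.6 + (15 - 17.6)²/17.6
   = 1.657 + 0.145 + 0.111 + 0.384 + 0.384
   = 2.68
p-value = 0.6124

Since p-value > α = 0.05, we fail to reject H₀.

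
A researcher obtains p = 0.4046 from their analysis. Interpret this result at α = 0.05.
Since p = 0.4046 > α = 0.05, fail to reject H₀.
There is insufficient evidence to reject the null hypothesis; the result is not statistically significant at the 0.05 level.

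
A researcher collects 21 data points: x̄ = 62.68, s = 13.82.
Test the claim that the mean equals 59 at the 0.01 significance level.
One-sample t-test:
H₀: μ = 59
H₁: μ ≠ 59
df = n - 1 = 20
t = (x̄ - μ₀) / (s/√n) = (62.68 - 59) / (13.82/√21) = 1.220
p-value = 0.2366

Since p-value > α = 0.01, we fail to reject H₀.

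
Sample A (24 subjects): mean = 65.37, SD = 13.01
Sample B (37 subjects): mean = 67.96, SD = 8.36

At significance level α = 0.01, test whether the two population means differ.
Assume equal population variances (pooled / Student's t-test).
Student's two-sample t-test (equal variances):
H₀: μ₁ = μ₂
H₁: μ₁ ≠ μ₂
df = n₁ + n₂ - 2 = 59
Pooled variance s_p² = [(n₁-1)s₁² + (n₂-1)s₂²] / (n₁ + n₂ - 2) = [(23)(13.01²) + (36)(8.36²)] / 59 = 108.6273
SE = √(s_p²(1/n₁ + 1/n₂)) = √(108.6273 × (1/24 + 1/37)) = 2.7317
t = (x̄₁ - x̄₂) / SE = (65.37 - 67.96) / 2.7317 = -2.59 / 2.7317 = -0.948
p-value = 0.3469

Since p-value > α = 0.01, we fail to reject H₀.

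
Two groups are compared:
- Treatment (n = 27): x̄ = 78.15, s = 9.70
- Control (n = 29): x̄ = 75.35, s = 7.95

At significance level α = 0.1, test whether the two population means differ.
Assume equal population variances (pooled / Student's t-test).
Student's two-sample t-test (equal variances):
H₀: μ₁ = μ₂
H₁: μ₁ ≠ μ₂
df = n₁ + n₂ - 2 = 54
Pooled variance s_p² = [(n₁-1)s₁² + (n₂-1)s₂²] / (n₁ + n₂ - 2) = [(26)(9.70²) + (28)(7.95²)] / 54 = 78.0743
SE = √(s_p²(1/n₁ + 1/n₂)) = √(78.0743 × (1/27 + 1/29)) = 2.3630
t = (x̄₁ - x̄₂) / SE = (78.15 - 75.35) / 2.3630 = 2.80 / 2.3630 = 1.185
p-value = 0.2412

Since p-value > α = 0.1, we fail to reject H₀.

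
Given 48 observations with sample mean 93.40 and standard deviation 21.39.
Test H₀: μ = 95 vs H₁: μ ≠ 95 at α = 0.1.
One-sample t-test:
H₀: μ = 95
H₁: μ ≠ 95
df = n - 1 = 47
t = (x̄ - μ₀) / (s/√n) = (93.40 - 95) / (21.39/√48) = -0.518
p-value = 0.6067

Since p-value > α = 0.1, we fail to reject H₀.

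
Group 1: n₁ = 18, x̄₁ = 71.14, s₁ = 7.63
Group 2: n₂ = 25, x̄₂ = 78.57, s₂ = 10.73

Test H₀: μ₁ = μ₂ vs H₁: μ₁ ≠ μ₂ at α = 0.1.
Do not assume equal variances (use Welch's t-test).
Welch's two-sample t-test:
H₀: μ₁ = μ₂
H₁: μ₁ ≠ μ₂
s₁²/n₁ = 7.63²/18 = 3.2343,  s₂²/n₂ = 10.73²/25 = 4.6053
SE = √(s₁²/n₁ + s₂²/n₂) = √(3.2343 + 4.6053) = 2.7999
df (Welch-Satterthwaite) = (s₁²/n₁ + s₂²/n₂)² / [(s₁²/n₁)²/(n₁-1) + (s₂²/n₂)²/(n₂-1)] ≈ 41.00
t = (x̄₁ - x̄₂) / SE = (71.14 - 78.57) / 2.7999 = -7.43 / 2.7999 = -2.654
p-value = 0.0113

Since p-value < α = 0.1, we reject H₀.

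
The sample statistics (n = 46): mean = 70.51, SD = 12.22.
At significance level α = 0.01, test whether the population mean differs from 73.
One-sample t-test:
H₀: μ = 73
H₁: μ ≠ 73
df = n - 1 = 45
t = (x̄ - μ₀) / (s/√n) = (70.51 - 73) / (12.22/√46) = -1.382
p-value = 0.1738

Since p-value > α = 0.01, we fail to reject H₀.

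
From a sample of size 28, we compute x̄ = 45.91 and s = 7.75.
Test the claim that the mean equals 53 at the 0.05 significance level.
One-sample t-test:
H₀: μ = 53
H₁: μ ≠ 53
df = n - 1 = 27
t = (x̄ - μ₀) / (s/√n) = (45.91 - 53) / (7.75/√28) = -4.841
p-value < 0.0001

Since p-value < α = 0.05, we reject H₀.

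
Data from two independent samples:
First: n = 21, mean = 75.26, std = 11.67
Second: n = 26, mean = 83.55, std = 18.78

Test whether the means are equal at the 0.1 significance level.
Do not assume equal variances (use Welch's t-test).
Welch's two-sample t-test:
H₀: μ₁ = μ₂
H₁: μ₁ ≠ μ₂
s₁²/n₁ = 11.67²/21 = 6.4852,  s₂²/n₂ = 18.78²/26 = 13.5649
SE = √(s₁²/n₁ + s₂²/n₂) = √(6.4852 + 13.5649) = 4.4777
df (Welch-Satterthwaite) = (s₁²/n₁ + s₂²/n₂)² / [(s₁²/n₁)²/(n₁-1) + (s₂²/n₂)²/(n₂-1)] ≈ 42.48
t = (x̄₁ - x̄₂) / SE = (75.26 - 83.55) / 4.4777 = -8.29 / 4.4777 = -1.851
p-value = 0.0711

Since p-value < α = 0.1, we reject H₀.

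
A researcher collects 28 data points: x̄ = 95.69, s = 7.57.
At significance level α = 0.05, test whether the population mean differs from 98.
One-sample t-test:
H₀: μ = 98
H₁: μ ≠ 98
df = n - 1 = 27
t = (x̄ - μ₀) / (s/√n) = (95.69 - 98) / (7.57/√28) = -1.615
p-value = 0.1180

Since p-value > α = 0.05, we fail to reject H₀.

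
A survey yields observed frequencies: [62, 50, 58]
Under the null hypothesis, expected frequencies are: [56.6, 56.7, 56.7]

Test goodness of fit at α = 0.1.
Chi-square goodness of fit test:
H₀: observed counts match expected distribution
H₁: observed counts differ from expected distribution
df = k - 1 = 2
χ² = Σ(O - E)²/E
   = (62 - 56.6)²/56.6 + (50 - 56.7)²/56.7 + (58 - 56.7)²/56.7
   = 0.515 + 0.792 + 0.030
   = 1.34
p-value = 0.5126

Since p-value > α = 0.1, we fail to reject H₀.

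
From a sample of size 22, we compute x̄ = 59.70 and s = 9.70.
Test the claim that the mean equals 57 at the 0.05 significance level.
One-sample t-test:
H₀: μ = 57
H₁: μ ≠ 57
df = n - 1 = 21
t = (x̄ - μ₀) / (s/√n) = (59.70 - 57) / (9.70/√22) = 1.306
p-value = 0.2058

Since p-value > α = 0.05, we fail to reject H₀.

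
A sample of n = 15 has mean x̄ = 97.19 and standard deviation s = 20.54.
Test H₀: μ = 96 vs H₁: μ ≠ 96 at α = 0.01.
One-sample t-test:
H₀: μ = 96
H₁: μ ≠ 96
df = n - 1 = 14
t = (x̄ - μ₀) / (s/√n) = (97.19 - 96) / (20.54/√15) = 0.224
p-value = 0.8257

Since p-value > α = 0.01, we fail to reject H₀.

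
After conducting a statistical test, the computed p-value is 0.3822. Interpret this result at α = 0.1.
Since p = 0.3822 > α = 0.1, fail to reject H₀.
There is insufficient evidence to reject the null hypothesis; the result is not statistically significant at the 0.1 level.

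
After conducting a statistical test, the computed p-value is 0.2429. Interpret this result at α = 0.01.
Since p = 0.2429 > α = 0.01, fail to reject H₀.
There is insufficient evidence to reject the null hypothesis; the result is not statistically significant at the 0.01 level.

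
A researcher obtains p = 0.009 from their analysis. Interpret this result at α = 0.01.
Since p = 0.009 < α = 0.01, reject H₀.
There is sufficient evidence to reject the null hypothesis; the result is statistically significant at the 0.01 level.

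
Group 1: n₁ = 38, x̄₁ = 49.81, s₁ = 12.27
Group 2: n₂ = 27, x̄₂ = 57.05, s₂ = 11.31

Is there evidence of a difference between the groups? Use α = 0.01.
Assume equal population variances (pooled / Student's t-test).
Student's two-sample t-test (equal variances):
H₀: μ₁ = μ₂
H₁: μ₁ ≠ μ₂
df = n₁ + n₂ - 2 = 63
Pooled variance s_p² = [(n₁-1)s₁² + (n₂-1)s₂²] / (n₁ + n₂ - 2) = [(37)(12.27²) + (26)(11.31²)] / 63 = 141.2107
SE = √(s_p²(1/n₁ + 1/n₂)) = √(141.2107 × (1/38 + 1/27)) = 2.9910
t = (x̄₁ - x̄₂) / SE = (49.81 - 57.05) / 2.9910 = -7.24 / 2.9910 = -2.421
p-value = 0.0184

Since p-value > α = 0.01, we fail to reject H₀.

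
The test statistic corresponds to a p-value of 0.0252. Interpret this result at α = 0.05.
Since p = 0.0252 < α = 0.05, reject H₀.
There is sufficient evidence to reject the null hypothesis; the result is statistically significant at the 0.05 level.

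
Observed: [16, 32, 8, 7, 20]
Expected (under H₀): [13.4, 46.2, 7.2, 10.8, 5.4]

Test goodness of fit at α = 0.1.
Chi-square goodness of fit test:
H₀: observed counts match expected distribution
H₁: observed counts differ from expected distribution
df = k - 1 = 4
χ² = Σ(O - E)²/E
   = (16 - 13.4)²/13.4 + (32 - 46.2)²/46.2 + (8 - 7.2)²/7.2 + (7 - 10.8)²/10.8 + (20 - 5.4)²/5.4
   = 0.504 + 4.365 + 0.089 + 1.337 + 39.474
   = 45.77
p-value < 0.0001

Since p-value < α = 0.1, we reject H₀.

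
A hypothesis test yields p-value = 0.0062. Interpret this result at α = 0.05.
Since p = 0.0062 < α = 0.05, reject H₀.
There is sufficient evidence to reject the null hypothesis; the result is statistically significant at the 0.05 level.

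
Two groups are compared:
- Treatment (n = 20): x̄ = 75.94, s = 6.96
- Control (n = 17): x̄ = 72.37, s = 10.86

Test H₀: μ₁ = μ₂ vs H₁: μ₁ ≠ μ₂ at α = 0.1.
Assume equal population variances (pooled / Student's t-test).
Student's two-sample t-test (equal variances):
H₀: μ₁ = μ₂
H₁: μ₁ ≠ μ₂
df = n₁ + n₂ - 2 = 35
Pooled variance s_p² = [(n₁-1)s₁² + (n₂-1)s₂²] / (n₁ + n₂ - 2) = [(19)(6.96²) + (16)(10.86²)] / 35 = 80.2121
SE = √(s_p²(1/n₁ + 1/n₂)) = √(80.2121 × (1/20 + 1/17)) = 2.9545
t = (x̄₁ - x̄₂) / SE = (75.94 - 72.37) / 2.9545 = 3.57 / 2.9545 = 1.208
p-value = 0.2350

Since p-value > α = 0.1, we fail to reject H₀.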